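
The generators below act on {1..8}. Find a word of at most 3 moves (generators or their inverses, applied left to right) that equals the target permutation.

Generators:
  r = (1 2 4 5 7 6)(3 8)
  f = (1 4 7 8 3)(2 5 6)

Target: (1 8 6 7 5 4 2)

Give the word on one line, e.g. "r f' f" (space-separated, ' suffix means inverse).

f' r

  after f': (1 3 8 7 4)(2 6 5)
  after r: (1 8 6 7 5 4 2)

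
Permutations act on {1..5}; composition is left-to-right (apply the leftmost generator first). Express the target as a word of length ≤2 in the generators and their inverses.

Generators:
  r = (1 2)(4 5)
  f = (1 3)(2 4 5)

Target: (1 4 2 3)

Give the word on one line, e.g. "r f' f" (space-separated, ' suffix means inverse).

r' f

  after r': (1 2)(4 5)
  after f: (1 4 2 3)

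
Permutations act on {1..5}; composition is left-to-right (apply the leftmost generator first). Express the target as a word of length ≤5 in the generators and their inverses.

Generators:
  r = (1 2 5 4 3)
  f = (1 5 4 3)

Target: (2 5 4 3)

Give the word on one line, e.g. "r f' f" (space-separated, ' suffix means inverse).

r f r'

  after r: (1 2 5 4 3)
  after f: (1 2 4)(3 5)
  after r': (2 5 4 3)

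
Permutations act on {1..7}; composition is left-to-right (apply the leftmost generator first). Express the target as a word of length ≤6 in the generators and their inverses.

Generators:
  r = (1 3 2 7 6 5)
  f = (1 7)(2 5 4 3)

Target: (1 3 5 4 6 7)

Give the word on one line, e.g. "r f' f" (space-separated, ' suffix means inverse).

r' f' r f r

  after r': (1 5 6 7 2 3)
  after f': (1 2 4 5 6)(3 7)
  after r: (1 7 2 4)(3 6)
  after f: (2 3 6)(4 7 5)
  after r: (1 3 5 4 6 7)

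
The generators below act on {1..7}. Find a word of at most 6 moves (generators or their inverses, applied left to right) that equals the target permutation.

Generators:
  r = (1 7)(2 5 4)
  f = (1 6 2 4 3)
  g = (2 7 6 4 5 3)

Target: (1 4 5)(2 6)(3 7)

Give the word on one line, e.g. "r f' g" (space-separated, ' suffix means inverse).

g f r' r' g

  after g: (2 7 6 4 5 3)
  after f: (1 6 3 4 5)(2 7)
  after r': (1 6 3 5 7 4 2)
  after r': (1 6 3 2 7 5)
  after g: (1 4 5)(2 6)(3 7)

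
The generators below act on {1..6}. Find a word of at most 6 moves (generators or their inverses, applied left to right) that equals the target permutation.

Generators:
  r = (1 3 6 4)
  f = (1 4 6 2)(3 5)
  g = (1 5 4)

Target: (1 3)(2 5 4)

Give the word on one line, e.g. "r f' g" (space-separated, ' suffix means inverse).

  after f: (1 4 6 2)(3 5)
  after r: (2 3 5 6)
  after g: (1 5 6 2 3 4)
  after f': (1 3)(2 5 4)

f r g f'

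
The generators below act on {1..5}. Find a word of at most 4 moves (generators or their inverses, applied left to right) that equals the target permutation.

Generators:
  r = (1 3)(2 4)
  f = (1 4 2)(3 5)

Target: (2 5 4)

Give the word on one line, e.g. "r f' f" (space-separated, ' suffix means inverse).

  after f: (1 4 2)(3 5)
  after r: (1 2 3 5)
  after f: (2 5 4)

f r f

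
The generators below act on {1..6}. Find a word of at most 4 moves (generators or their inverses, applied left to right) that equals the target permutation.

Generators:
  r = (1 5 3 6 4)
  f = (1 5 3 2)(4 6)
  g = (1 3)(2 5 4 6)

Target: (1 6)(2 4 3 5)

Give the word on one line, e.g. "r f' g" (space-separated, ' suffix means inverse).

  after g': (1 3)(2 6 4 5)
  after r: (1 6)(2 4 3 5)

g' r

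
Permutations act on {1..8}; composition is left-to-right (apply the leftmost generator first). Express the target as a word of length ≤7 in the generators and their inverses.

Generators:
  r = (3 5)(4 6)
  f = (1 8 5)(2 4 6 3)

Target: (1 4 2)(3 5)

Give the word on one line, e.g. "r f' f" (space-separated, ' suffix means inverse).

  after r: (3 5)(4 6)
  after f': (1 5 6 2 3 8)
  after r': (1 3 8)(2 5 4 6)
  after f': (1 6 3)(2 8 5)
  after f': (1 4 2)(3 5)

r f' r' f' f'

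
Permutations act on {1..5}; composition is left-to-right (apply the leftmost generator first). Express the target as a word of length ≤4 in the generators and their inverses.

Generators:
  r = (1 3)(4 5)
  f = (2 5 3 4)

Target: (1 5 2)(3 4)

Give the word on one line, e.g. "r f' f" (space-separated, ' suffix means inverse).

  after f: (2 5 3 4)
  after f: (2 3)(4 5)
  after r: (1 3 2)
  after f': (1 5 2)(3 4)

f f r f'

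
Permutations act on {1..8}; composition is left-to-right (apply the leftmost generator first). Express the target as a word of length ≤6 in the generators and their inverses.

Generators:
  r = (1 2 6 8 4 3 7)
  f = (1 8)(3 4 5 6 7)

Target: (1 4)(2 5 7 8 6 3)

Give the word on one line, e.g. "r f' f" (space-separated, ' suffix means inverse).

r' f r f r'

  after r': (1 7 3 4 8 6 2)
  after f: (1 3 5 6 2 8 7 4)
  after r: (1 7 3 5 8)(2 4)
  after f: (1 3 6 7 4 2 5)
  after r': (1 4)(2 5 7 8 6 3)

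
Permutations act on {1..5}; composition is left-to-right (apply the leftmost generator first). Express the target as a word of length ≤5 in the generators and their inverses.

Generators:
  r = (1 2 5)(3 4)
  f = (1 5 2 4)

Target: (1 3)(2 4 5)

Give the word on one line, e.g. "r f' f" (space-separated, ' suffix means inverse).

f' r' f

  after f': (1 4 2 5)
  after r': (1 3 4)
  after f: (1 3)(2 4 5)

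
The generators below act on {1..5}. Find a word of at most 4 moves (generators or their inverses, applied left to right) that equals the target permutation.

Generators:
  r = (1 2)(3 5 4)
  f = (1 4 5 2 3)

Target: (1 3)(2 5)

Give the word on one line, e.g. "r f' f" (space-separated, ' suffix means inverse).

  after f: (1 4 5 2 3)
  after r': (1 5)(2 4 3)
  after r': (1 3)(2 5)

f r' r'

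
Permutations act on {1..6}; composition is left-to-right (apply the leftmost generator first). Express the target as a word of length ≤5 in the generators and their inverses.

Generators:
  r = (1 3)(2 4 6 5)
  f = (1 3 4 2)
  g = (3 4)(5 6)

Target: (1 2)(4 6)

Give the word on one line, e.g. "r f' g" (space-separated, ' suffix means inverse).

r g' r'

  after r: (1 3)(2 4 6 5)
  after g': (1 4 5 2 3)
  after r': (1 2)(4 6)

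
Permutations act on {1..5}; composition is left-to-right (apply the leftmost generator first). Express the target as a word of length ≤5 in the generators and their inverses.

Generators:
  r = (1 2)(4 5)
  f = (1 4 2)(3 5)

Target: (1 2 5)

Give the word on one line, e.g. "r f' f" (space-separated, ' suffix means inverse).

  after r': (1 2)(4 5)
  after f': (1 4 3 5)
  after f': (2 4 5)
  after r: (1 2 5)

r' f' f' r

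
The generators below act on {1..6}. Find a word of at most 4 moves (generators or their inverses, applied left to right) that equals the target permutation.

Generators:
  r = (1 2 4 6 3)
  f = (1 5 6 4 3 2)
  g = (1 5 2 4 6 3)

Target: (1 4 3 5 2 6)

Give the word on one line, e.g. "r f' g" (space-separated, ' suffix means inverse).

  after r: (1 2 4 6 3)
  after g: (1 4 3 5 2 6)

r g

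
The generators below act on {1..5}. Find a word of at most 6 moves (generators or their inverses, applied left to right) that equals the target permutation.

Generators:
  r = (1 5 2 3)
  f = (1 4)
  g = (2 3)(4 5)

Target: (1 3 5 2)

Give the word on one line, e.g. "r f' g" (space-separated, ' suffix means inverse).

  after g': (2 3)(4 5)
  after r': (1 3 5 4)
  after g: (1 2 3 4)
  after f': (1 2 3)
  after r: (1 3 5 2)

g' r' g f' r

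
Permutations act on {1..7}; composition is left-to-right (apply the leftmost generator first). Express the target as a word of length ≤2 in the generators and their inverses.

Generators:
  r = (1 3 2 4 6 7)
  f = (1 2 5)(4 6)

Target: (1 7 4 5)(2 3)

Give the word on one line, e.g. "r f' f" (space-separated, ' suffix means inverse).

r' f

  after r': (1 7 6 4 2 3)
  after f: (1 7 4 5)(2 3)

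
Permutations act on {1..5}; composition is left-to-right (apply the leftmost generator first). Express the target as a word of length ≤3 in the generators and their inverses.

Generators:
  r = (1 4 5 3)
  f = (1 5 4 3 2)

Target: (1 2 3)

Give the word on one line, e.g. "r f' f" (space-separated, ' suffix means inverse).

  after r': (1 3 5 4)
  after f: (1 2)(3 4 5)
  after r': (1 2 3)

r' f r'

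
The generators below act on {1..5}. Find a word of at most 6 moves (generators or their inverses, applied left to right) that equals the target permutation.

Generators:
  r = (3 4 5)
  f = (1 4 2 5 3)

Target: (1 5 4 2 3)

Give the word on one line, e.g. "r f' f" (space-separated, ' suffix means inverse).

r f' r r

  after r: (3 4 5)
  after f': (1 3)(2 4)
  after r: (1 4 2 5 3)
  after r: (1 5 4 2 3)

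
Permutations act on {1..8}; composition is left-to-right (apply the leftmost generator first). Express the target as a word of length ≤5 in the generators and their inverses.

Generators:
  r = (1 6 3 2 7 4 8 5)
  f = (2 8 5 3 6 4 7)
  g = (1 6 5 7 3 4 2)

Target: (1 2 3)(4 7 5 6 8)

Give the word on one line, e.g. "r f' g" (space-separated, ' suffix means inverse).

r' r' f'

  after r': (1 5 8 4 7 2 3 6)
  after r': (1 8 7 3)(2 6 5 4)
  after f': (1 2 3)(4 7 5 6 8)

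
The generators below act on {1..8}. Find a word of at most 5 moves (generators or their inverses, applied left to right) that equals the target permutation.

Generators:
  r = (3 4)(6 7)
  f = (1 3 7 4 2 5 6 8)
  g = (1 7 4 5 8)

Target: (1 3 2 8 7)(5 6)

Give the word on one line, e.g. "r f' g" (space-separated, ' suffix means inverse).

r' f g r r

  after r': (3 4)(6 7)
  after f: (1 3 2 5 6 4 7 8)
  after g: (1 3 2 8 7)(5 6)
  after r: (1 4 3 2 8 6 5 7)
  after r: (1 3 2 8 7)(5 6)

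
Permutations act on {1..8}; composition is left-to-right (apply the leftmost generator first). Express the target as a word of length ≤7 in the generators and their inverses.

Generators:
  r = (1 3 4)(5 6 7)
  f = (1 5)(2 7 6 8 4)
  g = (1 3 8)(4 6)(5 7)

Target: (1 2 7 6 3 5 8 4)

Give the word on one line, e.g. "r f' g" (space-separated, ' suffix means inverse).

  after g': (1 8 3)(4 6)(5 7)
  after g': (1 3 8)
  after g': (4 6)(5 7)
  after r': (1 4 5 6 3)
  after f: (1 2 7 6 3 5 8 4)

g' g' g' r' f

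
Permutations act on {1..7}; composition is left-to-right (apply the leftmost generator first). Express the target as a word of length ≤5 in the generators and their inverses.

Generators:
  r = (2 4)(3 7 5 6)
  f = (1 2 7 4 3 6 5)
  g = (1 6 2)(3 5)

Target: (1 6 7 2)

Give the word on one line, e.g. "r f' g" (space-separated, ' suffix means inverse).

r r g

  after r: (2 4)(3 7 5 6)
  after r: (3 5)(6 7)
  after g: (1 6 7 2)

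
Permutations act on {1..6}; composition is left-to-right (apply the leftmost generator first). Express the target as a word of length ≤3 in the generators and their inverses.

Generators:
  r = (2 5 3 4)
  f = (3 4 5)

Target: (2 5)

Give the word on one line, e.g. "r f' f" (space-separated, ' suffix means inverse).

f f r

  after f: (3 4 5)
  after f: (3 5 4)
  after r: (2 5)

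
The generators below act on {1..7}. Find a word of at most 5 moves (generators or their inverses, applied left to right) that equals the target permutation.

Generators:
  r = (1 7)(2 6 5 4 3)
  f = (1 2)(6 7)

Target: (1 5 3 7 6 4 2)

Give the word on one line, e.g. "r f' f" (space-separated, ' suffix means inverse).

r f r

  after r: (1 7)(2 6 5 4 3)
  after f: (1 6 5 4 3)(2 7)
  after r: (1 5 3 7 6 4 2)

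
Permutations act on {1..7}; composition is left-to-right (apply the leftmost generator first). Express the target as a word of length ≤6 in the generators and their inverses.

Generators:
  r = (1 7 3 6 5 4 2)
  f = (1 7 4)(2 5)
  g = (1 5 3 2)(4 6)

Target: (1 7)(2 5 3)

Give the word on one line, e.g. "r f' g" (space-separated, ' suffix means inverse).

  after r': (1 2 4 5 6 3 7)
  after f': (1 5 6 3)(2 7 4)
  after g': (2 7 6 5 4 3)
  after r: (1 7 5 2 3)(4 6)
  after g': (1 7)(2 5 3)

r' f' g' r g'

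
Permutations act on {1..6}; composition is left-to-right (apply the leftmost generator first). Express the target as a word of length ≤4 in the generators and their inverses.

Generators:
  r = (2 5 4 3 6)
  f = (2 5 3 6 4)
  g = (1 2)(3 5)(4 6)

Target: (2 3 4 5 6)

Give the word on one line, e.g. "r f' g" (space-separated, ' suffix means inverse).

f f

  after f: (2 5 3 6 4)
  after f: (2 3 4 5 6)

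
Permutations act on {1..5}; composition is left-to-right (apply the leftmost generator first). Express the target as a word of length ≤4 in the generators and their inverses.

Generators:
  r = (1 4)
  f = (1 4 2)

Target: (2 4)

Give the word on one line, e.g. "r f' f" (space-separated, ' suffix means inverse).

f f r' f

  after f: (1 4 2)
  after f: (1 2 4)
  after r': (1 2)
  after f: (2 4)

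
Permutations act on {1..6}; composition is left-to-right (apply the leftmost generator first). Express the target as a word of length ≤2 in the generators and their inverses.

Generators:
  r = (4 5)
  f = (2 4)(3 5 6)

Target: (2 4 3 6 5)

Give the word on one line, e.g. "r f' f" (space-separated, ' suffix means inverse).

  after r': (4 5)
  after f': (2 4 3 6 5)

r' f'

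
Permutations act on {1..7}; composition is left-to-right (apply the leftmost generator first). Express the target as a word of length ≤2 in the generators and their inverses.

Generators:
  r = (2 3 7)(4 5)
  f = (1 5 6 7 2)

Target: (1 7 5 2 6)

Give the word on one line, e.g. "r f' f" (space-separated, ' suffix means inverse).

  after f': (1 2 7 6 5)
  after f': (1 7 5 2 6)

f' f'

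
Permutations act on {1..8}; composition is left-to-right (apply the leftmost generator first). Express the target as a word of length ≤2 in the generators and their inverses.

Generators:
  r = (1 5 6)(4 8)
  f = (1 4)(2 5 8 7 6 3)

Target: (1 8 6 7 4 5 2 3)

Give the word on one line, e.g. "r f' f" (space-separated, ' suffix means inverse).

f' r

  after f': (1 4)(2 3 6 7 8 5)
  after r: (1 8 6 7 4 5 2 3)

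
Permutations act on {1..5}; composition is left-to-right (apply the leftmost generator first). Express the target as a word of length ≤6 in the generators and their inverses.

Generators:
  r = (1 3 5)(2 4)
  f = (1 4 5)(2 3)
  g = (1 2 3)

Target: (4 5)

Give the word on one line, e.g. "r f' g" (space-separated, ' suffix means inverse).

g f g' r f'

  after g: (1 2 3)
  after f: (1 3 4 5)
  after g': (1 2)(3 4 5)
  after r: (1 4)(2 3)
  after f': (4 5)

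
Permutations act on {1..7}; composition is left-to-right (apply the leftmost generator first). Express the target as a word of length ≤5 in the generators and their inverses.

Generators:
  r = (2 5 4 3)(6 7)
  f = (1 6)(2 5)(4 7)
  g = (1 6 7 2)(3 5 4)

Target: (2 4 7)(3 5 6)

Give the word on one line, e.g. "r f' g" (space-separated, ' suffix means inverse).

f g' r'

  after f: (1 6)(2 5)(4 7)
  after g': (2 3 4 6)(5 7)
  after r': (2 4 7)(3 5 6)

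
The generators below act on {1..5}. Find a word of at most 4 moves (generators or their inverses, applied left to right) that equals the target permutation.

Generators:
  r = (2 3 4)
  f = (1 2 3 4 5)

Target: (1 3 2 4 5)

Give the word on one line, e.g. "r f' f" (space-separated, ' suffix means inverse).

  after f: (1 2 3 4 5)
  after r: (1 3 2 4 5)

f r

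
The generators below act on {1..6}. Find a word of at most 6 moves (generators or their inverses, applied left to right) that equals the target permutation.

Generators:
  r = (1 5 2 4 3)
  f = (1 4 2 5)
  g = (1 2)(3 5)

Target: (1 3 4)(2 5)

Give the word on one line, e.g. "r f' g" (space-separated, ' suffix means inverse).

  after f: (1 4 2 5)
  after g: (1 4)(2 3 5)
  after f': (2 3)(4 5)
  after f': (1 5)(2 3 4)
  after g': (1 3 4)(2 5)

f g f' f' g'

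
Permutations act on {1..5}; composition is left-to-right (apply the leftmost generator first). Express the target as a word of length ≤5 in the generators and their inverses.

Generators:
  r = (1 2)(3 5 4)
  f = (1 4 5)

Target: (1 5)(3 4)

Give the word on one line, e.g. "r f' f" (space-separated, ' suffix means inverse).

f r r

  after f: (1 4 5)
  after r: (1 3 5 2)
  after r: (1 5)(3 4)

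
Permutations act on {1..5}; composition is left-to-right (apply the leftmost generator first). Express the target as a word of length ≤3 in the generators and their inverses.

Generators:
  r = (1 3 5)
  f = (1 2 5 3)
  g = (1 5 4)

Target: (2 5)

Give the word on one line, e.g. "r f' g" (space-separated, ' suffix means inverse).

  after r: (1 3 5)
  after f: (2 5)

r f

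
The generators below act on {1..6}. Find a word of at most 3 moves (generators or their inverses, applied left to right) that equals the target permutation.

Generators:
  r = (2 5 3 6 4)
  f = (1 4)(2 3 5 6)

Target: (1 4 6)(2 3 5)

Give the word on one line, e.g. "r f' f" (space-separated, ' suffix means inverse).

r f'

  after r: (2 5 3 6 4)
  after f': (1 4 6)(2 3 5)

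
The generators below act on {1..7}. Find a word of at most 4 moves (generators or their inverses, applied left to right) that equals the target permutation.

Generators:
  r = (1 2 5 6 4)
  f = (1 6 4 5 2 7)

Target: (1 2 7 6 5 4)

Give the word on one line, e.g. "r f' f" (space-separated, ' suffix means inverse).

f r' r'

  after f: (1 6 4 5 2 7)
  after r': (1 5)(2 7 4)
  after r': (1 2 7 6 5 4)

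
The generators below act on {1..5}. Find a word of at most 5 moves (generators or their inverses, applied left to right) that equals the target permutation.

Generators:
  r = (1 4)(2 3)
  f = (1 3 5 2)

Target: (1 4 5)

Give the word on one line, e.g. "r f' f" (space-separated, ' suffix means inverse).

r f' f'

  after r: (1 4)(2 3)
  after f': (1 4 2)(3 5)
  after f': (1 4 5)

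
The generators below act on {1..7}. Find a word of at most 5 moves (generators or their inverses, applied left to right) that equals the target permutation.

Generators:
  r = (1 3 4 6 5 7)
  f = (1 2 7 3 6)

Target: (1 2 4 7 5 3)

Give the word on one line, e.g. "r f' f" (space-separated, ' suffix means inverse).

  after f: (1 2 7 3 6)
  after r': (1 2 5 6 7)(3 4)
  after r': (1 2 6 5 4)
  after r': (1 2 4 7 5 3)

f r' r' r'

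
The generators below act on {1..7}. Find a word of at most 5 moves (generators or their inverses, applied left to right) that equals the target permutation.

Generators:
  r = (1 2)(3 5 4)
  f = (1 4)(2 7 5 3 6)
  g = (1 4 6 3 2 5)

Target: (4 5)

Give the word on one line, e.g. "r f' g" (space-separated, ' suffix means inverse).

  after g: (1 4 6 3 2 5)
  after r': (1 5 2 3)(4 6)
  after g: (3 4)
  after r': (1 2)(3 5)
  after r': (4 5)

g r' g r' r'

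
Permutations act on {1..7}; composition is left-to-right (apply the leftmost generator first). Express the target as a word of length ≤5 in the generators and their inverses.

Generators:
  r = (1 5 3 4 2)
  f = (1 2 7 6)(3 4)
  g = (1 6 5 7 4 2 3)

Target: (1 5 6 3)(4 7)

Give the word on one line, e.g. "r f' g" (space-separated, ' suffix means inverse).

g f r

  after g: (1 6 5 7 4 2 3)
  after f: (2 4 7 3)(5 6)
  after r: (1 5 6 3)(4 7)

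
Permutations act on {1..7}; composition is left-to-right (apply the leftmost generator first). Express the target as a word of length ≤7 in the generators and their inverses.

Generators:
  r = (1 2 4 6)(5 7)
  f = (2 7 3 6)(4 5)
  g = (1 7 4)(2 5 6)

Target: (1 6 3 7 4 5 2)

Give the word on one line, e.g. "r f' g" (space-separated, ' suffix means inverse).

  after g: (1 7 4)(2 5 6)
  after f: (1 3 6 7 5 2 4)
  after r': (1 3 4 6 5)
  after r': (1 3 2)(5 6 7)
  after f: (1 6 3 7 4 5 2)

g f r' r' f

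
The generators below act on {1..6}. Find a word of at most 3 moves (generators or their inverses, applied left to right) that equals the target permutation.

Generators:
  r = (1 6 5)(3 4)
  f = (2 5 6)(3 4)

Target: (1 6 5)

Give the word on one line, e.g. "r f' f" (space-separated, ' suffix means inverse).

r' r'

  after r': (1 5 6)(3 4)
  after r': (1 6 5)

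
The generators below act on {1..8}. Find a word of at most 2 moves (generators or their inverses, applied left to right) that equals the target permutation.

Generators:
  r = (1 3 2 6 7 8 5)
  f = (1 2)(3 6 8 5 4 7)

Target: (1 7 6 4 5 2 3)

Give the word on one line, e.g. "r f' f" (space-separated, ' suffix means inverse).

  after r: (1 3 2 6 7 8 5)
  after f': (1 7 6 4 5 2 3)

r f'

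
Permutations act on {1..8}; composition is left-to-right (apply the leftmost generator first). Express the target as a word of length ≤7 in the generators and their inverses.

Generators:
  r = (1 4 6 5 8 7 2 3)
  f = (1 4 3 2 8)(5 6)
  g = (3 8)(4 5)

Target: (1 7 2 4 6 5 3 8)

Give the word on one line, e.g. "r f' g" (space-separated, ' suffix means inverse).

g f f g r

  after g: (3 8)(4 5)
  after f: (1 4 6 5 3)(2 8)
  after f: (1 3 4 5 2)
  after g: (1 8 3 5 2)
  after r: (1 7 2 4 6 5 3 8)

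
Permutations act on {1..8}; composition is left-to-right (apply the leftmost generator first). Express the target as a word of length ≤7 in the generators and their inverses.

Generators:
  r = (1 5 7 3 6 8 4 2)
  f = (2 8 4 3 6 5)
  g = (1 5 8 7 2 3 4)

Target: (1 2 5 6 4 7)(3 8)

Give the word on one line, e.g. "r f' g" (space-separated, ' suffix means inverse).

  after f': (2 5 6 3 4 8)
  after r: (1 5 8)(2 7 3)
  after g: (1 8 5 7 4)
  after r: (1 4 5 3 6 8 7 2)
  after r: (1 2 5 6 4 7)(3 8)

f' r g r r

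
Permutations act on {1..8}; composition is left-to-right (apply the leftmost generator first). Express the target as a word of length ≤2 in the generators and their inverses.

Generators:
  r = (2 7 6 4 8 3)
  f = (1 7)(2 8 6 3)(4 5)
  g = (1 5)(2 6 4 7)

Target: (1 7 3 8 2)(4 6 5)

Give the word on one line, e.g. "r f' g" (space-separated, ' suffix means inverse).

r f

  after r: (2 7 6 4 8 3)
  after f: (1 7 3 8 2)(4 6 5)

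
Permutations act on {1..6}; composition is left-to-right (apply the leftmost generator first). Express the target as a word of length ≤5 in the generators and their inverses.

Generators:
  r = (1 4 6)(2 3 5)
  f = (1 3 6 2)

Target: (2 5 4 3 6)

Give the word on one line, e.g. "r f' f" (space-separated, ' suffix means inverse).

  after f: (1 3 6 2)
  after r: (1 5 2 4 6 3)
  after r: (1 2 6 5 3 4)
  after f': (1 6 5)(2 3 4)
  after r: (2 5 4 3 6)

f r r f' r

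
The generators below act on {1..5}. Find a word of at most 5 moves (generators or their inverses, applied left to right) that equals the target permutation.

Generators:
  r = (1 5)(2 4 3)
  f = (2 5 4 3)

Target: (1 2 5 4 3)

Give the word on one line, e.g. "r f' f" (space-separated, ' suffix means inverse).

r' f' r' f

  after r': (1 5)(2 3 4)
  after f': (1 2 4 3 5)
  after r': (1 3)
  after f: (1 2 5 4 3)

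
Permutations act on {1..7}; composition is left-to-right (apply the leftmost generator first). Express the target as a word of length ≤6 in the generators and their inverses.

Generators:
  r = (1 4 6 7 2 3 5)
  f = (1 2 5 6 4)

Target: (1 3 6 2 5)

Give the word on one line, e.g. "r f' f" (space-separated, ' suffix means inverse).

r f' f' f' r

  after r: (1 4 6 7 2 3 5)
  after f': (1 6 7)(2 3)(4 5)
  after f': (1 5 6 7 4 2 3)
  after f': (1 2 3 4)(6 7)
  after r: (1 3 6 2 5)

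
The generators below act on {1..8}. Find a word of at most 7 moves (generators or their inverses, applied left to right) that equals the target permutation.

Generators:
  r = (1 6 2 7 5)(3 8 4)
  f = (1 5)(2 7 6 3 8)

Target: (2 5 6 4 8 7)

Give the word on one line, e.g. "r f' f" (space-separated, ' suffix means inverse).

f r' r' r' r'

  after f: (1 5)(2 7 6 3 8)
  after r': (1 7)(4 8 6)
  after r': (1 2 6 8)(3 4)(5 7)
  after r': (1 6 3 8 5 2)
  after r': (2 5 6 4 8 7)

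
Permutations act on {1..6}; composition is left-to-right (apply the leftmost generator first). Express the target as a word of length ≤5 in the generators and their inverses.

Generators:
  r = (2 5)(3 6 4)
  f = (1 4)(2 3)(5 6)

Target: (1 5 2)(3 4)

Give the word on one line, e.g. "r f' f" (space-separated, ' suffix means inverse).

r r f' r' f

  after r: (2 5)(3 6 4)
  after r: (3 4 6)
  after f': (1 4 5 6 2 3)
  after r': (1 6 5 3)(2 4)
  after f: (1 5 2)(3 4)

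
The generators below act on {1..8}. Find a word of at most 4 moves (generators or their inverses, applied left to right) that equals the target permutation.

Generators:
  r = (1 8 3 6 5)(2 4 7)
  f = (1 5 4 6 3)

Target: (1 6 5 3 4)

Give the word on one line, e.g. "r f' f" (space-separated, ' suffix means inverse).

f f f

  after f: (1 5 4 6 3)
  after f: (1 4 3 5 6)
  after f: (1 6 5 3 4)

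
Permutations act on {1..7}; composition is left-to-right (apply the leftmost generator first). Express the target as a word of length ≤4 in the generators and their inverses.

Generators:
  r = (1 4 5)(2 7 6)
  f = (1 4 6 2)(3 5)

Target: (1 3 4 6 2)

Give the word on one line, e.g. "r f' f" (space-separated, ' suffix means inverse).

  after r': (1 5 4)(2 6 7)
  after f': (1 3 5)(2 4)(6 7)
  after r': (1 3 4 6 2)

r' f' r'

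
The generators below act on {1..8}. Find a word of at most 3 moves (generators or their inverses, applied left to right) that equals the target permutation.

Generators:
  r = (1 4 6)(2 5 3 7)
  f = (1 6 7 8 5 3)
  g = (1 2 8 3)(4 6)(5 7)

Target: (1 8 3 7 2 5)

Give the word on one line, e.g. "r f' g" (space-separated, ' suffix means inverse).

  after g: (1 2 8 3)(4 6)(5 7)
  after r': (1 7 2 8 5 3 6)
  after f: (1 8 3 7 2 5)

g r' f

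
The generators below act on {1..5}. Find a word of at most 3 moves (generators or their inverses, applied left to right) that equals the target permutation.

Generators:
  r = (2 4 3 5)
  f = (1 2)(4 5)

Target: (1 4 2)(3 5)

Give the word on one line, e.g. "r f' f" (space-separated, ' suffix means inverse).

  after f: (1 2)(4 5)
  after r: (1 4 2)(3 5)

f r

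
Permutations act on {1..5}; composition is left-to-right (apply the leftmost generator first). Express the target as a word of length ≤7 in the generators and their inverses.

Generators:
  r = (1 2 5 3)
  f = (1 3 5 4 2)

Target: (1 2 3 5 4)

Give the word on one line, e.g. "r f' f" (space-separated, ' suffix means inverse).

f' r f r' f

  after f': (1 2 4 5 3)
  after r: (1 5)(2 4 3)
  after f: (1 4 5 3)
  after r': (1 4 2)
  after f: (1 2 3 5 4)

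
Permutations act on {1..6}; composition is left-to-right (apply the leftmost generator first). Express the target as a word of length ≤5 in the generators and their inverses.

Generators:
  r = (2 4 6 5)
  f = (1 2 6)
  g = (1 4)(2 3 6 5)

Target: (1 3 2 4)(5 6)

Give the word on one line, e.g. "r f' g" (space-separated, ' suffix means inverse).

f g r' r'

  after f: (1 2 6)
  after g: (1 3 6 4)(2 5)
  after r': (1 3 4)(2 6)
  after r': (1 3 2 4)(5 6)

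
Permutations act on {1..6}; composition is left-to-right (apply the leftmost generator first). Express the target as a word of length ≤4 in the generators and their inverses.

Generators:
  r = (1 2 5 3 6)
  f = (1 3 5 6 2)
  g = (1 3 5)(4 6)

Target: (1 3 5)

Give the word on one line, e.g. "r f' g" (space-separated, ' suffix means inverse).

g g g g

  after g: (1 3 5)(4 6)
  after g: (1 5 3)
  after g: (4 6)
  after g: (1 3 5)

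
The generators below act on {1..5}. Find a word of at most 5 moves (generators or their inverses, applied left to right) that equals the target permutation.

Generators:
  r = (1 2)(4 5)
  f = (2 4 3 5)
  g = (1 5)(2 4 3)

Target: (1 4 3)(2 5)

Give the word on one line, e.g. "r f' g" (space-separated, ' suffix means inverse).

r' g f r' g'

  after r': (1 2)(4 5)
  after g: (1 4)(2 5 3)
  after f: (1 3 4)
  after r': (1 3 5 4 2)
  after g': (1 4 3)(2 5)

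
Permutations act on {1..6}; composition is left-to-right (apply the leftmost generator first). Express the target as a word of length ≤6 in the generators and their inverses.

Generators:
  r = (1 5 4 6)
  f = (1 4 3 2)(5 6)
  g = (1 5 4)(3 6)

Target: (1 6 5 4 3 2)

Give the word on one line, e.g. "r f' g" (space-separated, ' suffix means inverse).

  after f: (1 4 3 2)(5 6)
  after g': (1 5 3 2 4 6)
  after g': (2 5 6 4 3)
  after r': (1 6 5 4 3 2)

f g' g' r'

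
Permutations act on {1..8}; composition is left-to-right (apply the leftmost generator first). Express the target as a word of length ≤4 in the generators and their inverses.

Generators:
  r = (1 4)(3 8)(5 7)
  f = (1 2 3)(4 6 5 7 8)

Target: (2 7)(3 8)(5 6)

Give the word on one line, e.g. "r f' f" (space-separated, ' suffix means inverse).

f r f'

  after f: (1 2 3)(4 6 5 7 8)
  after r: (1 2 8)(3 4 6 7)
  after f': (2 7)(3 8)(5 6)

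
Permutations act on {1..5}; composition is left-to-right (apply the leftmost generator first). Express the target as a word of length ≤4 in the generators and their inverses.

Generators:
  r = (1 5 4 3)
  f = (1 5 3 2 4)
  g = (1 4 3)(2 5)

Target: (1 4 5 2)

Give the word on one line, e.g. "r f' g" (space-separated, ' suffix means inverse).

f r' f'

  after f: (1 5 3 2 4)
  after r': (2 5 4 3)
  after f': (1 4 5 2)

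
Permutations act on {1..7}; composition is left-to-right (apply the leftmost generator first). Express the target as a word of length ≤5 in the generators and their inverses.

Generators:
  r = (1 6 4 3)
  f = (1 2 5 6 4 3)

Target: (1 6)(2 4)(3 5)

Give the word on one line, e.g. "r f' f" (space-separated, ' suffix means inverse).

f' f' f'

  after f': (1 3 4 6 5 2)
  after f': (1 4 5)(2 3 6)
  after f': (1 6)(2 4)(3 5)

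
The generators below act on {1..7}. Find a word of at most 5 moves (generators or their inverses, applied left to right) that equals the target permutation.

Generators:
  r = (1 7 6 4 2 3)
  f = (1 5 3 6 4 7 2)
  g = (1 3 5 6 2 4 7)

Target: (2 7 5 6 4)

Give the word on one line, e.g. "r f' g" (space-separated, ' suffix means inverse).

g' r' f' f' r'

  after g': (1 7 4 2 6 5 3)
  after r': (2 7 6 5)
  after f': (1 2 4 6)(3 5 7)
  after f': (1 7 5 4 3)(2 6)
  after r': (2 7 5 6 4)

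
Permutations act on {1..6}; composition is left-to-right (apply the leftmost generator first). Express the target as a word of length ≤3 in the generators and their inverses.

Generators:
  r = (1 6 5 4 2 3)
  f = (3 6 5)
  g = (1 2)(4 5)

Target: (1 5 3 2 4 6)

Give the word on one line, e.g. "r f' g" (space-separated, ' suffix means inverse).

r' f'

  after r': (1 3 2 4 5 6)
  after f': (1 5 3 2 4 6)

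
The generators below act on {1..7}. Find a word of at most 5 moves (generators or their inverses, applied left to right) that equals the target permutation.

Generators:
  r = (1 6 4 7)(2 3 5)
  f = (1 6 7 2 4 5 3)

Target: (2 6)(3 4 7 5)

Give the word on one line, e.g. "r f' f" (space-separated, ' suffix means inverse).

  after r': (1 7 4 6)(2 5 3)
  after f': (1 6 3 7 2 4)
  after r': (2 6)(3 4 7 5)

r' f' r'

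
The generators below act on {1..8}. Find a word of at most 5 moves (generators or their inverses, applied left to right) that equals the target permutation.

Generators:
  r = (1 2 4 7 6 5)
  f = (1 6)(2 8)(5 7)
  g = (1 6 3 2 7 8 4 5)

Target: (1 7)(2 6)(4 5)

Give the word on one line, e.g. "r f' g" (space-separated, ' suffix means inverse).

r' r' r'

  after r': (1 5 6 7 4 2)
  after r': (1 6 4)(2 5 7)
  after r': (1 7)(2 6)(4 5)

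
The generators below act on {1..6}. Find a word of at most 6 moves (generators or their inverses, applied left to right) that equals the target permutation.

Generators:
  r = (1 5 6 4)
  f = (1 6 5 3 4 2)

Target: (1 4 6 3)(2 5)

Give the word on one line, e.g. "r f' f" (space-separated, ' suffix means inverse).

  after f': (1 2 4 3 5 6)
  after r: (1 2)(3 6 5 4)
  after f: (2 6 3 5)
  after r': (1 4 6 3)(2 5)

f' r f r'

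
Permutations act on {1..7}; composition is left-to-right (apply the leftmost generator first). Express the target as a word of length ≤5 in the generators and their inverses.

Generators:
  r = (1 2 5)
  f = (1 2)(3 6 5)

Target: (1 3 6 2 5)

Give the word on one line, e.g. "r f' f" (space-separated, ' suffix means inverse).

r' f' f' r r

  after r': (1 5 2)
  after f': (1 6 3 5)
  after f': (1 3 6 5 2)
  after r: (1 3 6)
  after r: (1 3 6 2 5)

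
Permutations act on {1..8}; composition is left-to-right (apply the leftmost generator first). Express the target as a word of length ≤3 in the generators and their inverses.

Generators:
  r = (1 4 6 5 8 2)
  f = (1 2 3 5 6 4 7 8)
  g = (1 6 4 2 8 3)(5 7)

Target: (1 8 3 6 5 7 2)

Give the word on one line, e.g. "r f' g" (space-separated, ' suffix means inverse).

  after g: (1 6 4 2 8 3)(5 7)
  after r: (1 5 7 8 3 4)
  after r: (1 8 3 6 5 7 2)

g r r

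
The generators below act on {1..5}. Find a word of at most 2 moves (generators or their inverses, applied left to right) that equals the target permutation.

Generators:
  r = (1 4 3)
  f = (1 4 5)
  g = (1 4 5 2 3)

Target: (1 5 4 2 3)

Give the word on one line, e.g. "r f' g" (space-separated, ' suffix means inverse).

  after f: (1 4 5)
  after g: (1 5 4 2 3)

f g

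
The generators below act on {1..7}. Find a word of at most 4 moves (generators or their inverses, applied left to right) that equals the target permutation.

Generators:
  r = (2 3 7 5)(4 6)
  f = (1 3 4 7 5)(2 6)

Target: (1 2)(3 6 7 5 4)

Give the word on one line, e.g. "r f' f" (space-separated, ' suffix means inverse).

  after r: (2 3 7 5)(4 6)
  after f': (1 5 6 3 4 2)
  after r: (1 2)(3 6 7 5 4)

r f' r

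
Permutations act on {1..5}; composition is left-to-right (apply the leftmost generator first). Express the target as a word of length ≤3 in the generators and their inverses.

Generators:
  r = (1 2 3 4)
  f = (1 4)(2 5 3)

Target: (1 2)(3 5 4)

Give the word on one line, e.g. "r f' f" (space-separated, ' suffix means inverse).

f' r' r'

  after f': (1 4)(2 3 5)
  after r': (1 3 5)
  after r': (1 2)(3 5 4)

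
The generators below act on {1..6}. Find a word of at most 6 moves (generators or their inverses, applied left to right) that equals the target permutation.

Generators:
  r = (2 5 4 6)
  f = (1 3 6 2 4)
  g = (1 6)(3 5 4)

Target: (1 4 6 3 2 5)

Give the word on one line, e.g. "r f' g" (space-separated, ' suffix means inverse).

  after g: (1 6)(3 5 4)
  after f': (1 3 5 2 6 4)
  after r': (1 3 2 4)(5 6)
  after g': (1 4 6 3 2 5)

g f' r' g'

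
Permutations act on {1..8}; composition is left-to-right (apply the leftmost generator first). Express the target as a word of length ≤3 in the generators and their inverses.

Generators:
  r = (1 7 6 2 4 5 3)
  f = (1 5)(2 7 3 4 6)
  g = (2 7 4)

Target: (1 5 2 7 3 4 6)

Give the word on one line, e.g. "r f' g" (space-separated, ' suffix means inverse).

r' r'

  after r': (1 3 5 4 2 6 7)
  after r': (1 5 2 7 3 4 6)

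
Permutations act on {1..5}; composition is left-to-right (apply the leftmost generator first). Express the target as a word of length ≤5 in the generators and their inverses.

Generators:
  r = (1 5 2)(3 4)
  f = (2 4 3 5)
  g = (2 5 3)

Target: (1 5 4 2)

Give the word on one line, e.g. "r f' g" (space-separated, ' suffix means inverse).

g' f' f' r

  after g': (2 3 5)
  after f': (2 4)
  after f': (3 4 5)
  after r: (1 5 4 2)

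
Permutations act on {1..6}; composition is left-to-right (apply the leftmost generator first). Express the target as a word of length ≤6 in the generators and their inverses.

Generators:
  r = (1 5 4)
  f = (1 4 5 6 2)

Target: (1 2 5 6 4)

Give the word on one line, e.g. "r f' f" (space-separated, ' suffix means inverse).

f f f r f

  after f: (1 4 5 6 2)
  after f: (1 5 2 4 6)
  after f: (1 6 4 2 5)
  after r: (1 6)(2 4)
  after f: (1 2 5 6 4)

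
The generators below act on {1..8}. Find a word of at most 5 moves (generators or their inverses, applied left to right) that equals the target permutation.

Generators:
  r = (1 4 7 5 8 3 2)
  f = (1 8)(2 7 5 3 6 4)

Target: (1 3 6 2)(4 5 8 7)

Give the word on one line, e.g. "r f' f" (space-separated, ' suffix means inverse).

  after f': (1 8)(2 4 6 3 5 7)
  after f': (2 6 5)(3 7 4)
  after f': (1 8)(2 3)(4 5)(6 7)
  after r': (1 5)(2 8)(4 7 6)
  after f: (1 3 6 2)(4 5 8 7)

f' f' f' r' f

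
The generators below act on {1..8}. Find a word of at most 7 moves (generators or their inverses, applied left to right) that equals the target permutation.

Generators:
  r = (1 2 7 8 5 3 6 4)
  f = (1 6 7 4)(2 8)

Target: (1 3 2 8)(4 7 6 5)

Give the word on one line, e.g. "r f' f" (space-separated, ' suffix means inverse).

  after r': (1 4 6 3 5 8 7 2)
  after f': (1 7 8 6 3 5 2 4)
  after f': (1 6 3 5 8)(2 7)
  after r': (1 3 8 4 6 5 7)
  after f: (1 3 2 8)(4 7 6 5)

r' f' f' r' f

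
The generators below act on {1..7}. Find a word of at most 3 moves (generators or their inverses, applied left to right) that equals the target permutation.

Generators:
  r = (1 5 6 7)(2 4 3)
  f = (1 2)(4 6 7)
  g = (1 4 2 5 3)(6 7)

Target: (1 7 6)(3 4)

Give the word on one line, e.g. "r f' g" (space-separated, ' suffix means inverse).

  after g: (1 4 2 5 3)(6 7)
  after f: (1 6 4)(2 5 3)
  after g': (1 7 6)(3 4)

g f g'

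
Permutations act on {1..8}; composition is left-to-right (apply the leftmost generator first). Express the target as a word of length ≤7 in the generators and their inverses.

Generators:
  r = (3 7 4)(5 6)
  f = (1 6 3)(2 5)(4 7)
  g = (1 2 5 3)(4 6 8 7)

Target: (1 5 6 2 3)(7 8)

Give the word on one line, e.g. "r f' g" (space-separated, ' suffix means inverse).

g f' g' r f'

  after g: (1 2 5 3)(4 6 8 7)
  after f': (1 5 6 8 4)
  after g': (1 2)(3 5 4)(7 8)
  after r: (1 2)(3 6 5)(4 7 8)
  after f': (1 5 6 2 3)(7 8)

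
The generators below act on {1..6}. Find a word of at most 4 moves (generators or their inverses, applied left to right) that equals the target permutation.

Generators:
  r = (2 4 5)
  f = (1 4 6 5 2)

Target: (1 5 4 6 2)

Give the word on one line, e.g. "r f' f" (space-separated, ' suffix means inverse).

  after f: (1 4 6 5 2)
  after r': (1 2)(4 6)
  after r': (1 5 4 6 2)

f r' r'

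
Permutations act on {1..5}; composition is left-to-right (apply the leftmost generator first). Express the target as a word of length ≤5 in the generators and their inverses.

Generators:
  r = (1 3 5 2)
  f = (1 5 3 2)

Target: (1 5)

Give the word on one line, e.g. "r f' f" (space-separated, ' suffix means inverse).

  after r: (1 3 5 2)
  after f': (1 5 3)
  after r: (1 2)
  after r: (2 3 5)
  after f: (1 5)

r f' r r f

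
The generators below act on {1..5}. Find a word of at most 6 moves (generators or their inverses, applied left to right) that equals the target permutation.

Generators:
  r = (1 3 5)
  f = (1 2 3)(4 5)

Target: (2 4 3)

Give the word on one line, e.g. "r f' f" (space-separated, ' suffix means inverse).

f r' r' f'

  after f: (1 2 3)(4 5)
  after r': (1 2)(3 5 4)
  after r': (1 2 5 4)
  after f': (2 4 3)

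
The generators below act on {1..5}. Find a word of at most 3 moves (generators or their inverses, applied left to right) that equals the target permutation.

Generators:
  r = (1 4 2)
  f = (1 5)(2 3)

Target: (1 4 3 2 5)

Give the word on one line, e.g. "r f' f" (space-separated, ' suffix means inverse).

r f'

  after r: (1 4 2)
  after f': (1 4 3 2 5)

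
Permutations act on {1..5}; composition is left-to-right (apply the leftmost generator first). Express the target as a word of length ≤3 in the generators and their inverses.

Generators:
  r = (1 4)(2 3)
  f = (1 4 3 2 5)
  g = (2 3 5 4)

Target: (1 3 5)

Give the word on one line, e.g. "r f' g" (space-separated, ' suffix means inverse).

r' f

  after r': (1 4)(2 3)
  after f: (1 3 5)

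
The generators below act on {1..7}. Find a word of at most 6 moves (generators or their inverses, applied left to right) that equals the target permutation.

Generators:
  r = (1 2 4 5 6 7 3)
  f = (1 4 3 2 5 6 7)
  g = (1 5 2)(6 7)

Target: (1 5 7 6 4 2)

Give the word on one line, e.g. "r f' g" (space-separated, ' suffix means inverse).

  after r: (1 2 4 5 6 7 3)
  after r: (1 4 6 3 2 5 7)
  after f': (4 5 6)
  after g: (1 5 7 6 4 2)

r r f' g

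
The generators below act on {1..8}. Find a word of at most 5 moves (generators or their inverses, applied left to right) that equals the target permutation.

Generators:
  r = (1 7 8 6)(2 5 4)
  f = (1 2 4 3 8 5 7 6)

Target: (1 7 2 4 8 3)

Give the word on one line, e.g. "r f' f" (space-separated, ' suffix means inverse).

f r f

  after f: (1 2 4 3 8 5 7 6)
  after r: (1 5 8 4 3 6 7)
  after f: (1 7 2 4 8 3)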